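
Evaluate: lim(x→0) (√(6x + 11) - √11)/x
This is a standard limit.

Factor or rationalize the expression:
  lim(x→0) (√(6x + 11) - √11)/x = 3·sqrt(11)/11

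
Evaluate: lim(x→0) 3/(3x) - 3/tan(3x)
This is an ∞-∞ indeterminate form.

Combine fractions or rationalize to convert ∞-∞ to 0/0 form:
  lim(x→0) 3/(3x) - 3/tan(3x) = 0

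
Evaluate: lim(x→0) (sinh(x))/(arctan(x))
This is a 0/0 indeterminate form.

Apply L'Hôpital's rule: differentiate numerator and denominator separately.
  f(x) = sinh(x)   ⇒   f'(x) = cosh(x)
  g(x) = atan(x)   ⇒   g'(x) = 1/(x^2 + 1)
  lim(x→0) f'(x)/g'(x) = lim(x→0) (cosh(x))/(1/(x^2 + 1))
  = 1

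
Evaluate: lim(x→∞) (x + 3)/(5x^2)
This is an ∞/∞ indeterminate form.

Apply L'Hôpital's rule: differentiate numerator and denominator separately.
  f(x) = x + 3   ⇒   f'(x) = 1
  g(x) = 5·x^2   ⇒   g'(x) = 10·x
  lim(x→∞) f'(x)/g'(x) = lim(x→∞) (1)/(10·x)
  = 0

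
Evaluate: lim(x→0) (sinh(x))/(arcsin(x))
This is a 0/0 indeterminate form.

Apply L'Hôpital's rule: differentiate numerator and denominator separately.
  f(x) = sinh(x)   ⇒   f'(x) = cosh(x)
  g(x) = asin(x)   ⇒   g'(x) = 1/sqrt(1 - x^2)
  lim(x→0) f'(x)/g'(x) = lim(x→0) (cosh(x))/(1/sqrt(1 - x^2))
  = 1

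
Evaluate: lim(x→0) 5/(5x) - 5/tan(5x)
This is an ∞-∞ indeterminate form.

Combine fractions or rationalize to convert ∞-∞ to 0/0 form:
  lim(x→0) 5/(5x) - 5/tan(5x) = 0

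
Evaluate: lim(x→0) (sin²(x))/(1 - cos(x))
This is a 0/0 indeterminate form.

Apply L'Hôpital's rule: differentiate numerator and denominator separately.
  f(x) = sin(x)^2   ⇒   f'(x) = 2·sin(x)·cos(x)
  g(x) = 1 - cos(x)   ⇒   g'(x) = sin(x)
  lim(x→0) f'(x)/g'(x) = lim(x→0) (2·sin(x)·cos(x))/(sin(x))
  = 2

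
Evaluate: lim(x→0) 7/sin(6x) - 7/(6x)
This is an ∞-∞ indeterminate form.

Combine fractions or rationalize to convert ∞-∞ to 0/0 form:
  lim(x→0) 7/sin(6x) - 7/(6x) = 0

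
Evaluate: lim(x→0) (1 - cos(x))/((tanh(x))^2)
This is a 0/0 indeterminate form.

Apply L'Hôpital's rule: differentiate numerator and denominator separately.
  f(x) = 1 - cos(x)   ⇒   f'(x) = sin(x)
  g(x) = tanh(x)^2   ⇒   g'(x) = (2 - 2·tanh(x)^2)·tanh(x)
  lim(x→0) f'(x)/g'(x) = lim(x→0) (sin(x))/((2 - 2·tanh(x)^2)·tanh(x))
  = 1/2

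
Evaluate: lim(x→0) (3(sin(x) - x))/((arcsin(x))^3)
This is a 0/0 indeterminate form.

Apply L'Hôpital's rule: differentiate numerator and denominator separately.
  f(x) = -3·x + 3·sin(x)   ⇒   f'(x) = 3·cos(x) - 3
  g(x) = asin(x)^3   ⇒   g'(x) = 3·asin(x)^2/sqrt(1 - x^2)
  lim(x→0) f'(x)/g'(x) = lim(x→0) (3·cos(x) - 3)/(3·asin(x)^2/sqrt(1 - x^2))
  = -1/2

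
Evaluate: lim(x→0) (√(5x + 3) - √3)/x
This is a standard limit.

Factor or rationalize the expression:
  lim(x→0) (√(5x + 3) - √3)/x = 5·sqrt(3)/6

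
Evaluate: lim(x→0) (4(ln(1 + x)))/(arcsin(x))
This is a 0/0 indeterminate form.

Apply L'Hôpital's rule: differentiate numerator and denominator separately.
  f(x) = 4·ln(x + 1)   ⇒   f'(x) = 4/(x + 1)
  g(x) = asin(x)   ⇒   g'(x) = 1/sqrt(1 - x^2)
  lim(x→0) f'(x)/g'(x) = lim(x→0) (4/(x + 1))/(1/sqrt(1 - x^2))
  = 4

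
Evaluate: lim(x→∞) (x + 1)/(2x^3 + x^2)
This is an ∞/∞ indeterminate form.

Apply L'Hôpital's rule: differentiate numerator and denominator separately.
  f(x) = x + 1   ⇒   f'(x) = 1
  g(x) = 2·x^3 + x^2   ⇒   g'(x) = 6·x^2 + 2·x
  lim(x→∞) f'(x)/g'(x) = lim(x→∞) (1)/(6·x^2 + 2·x)
  = 0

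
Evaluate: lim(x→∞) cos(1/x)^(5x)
This is an exponential indeterminate form.

For exponential indeterminate forms, take the natural log:
  Let L = lim(x→∞) cos(1/x)^(5x)
  Then ln(L) = lim(x→∞) [exponent × ln(base)]
  Evaluate using L'Hôpital or standard limits, then exponentiate.
  L = 1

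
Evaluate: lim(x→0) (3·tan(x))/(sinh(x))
This is a 0/0 indeterminate form.

Apply L'Hôpital's rule: differentiate numerator and denominator separately.
  f(x) = 3·tan(x)   ⇒   f'(x) = 3·tan(x)^2 + 3
  g(x) = sinh(x)   ⇒   g'(x) = cosh(x)
  lim(x→0) f'(x)/g'(x) = lim(x→0) (3·tan(x)^2 + 3)/(cosh(x))
  = 3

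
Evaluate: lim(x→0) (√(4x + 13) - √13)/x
This is a standard limit.

Factor or rationalize the expression:
  lim(x→0) (√(4x + 13) - √13)/x = 2·sqrt(13)/13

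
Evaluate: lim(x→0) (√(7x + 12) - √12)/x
This is a standard limit.

Factor or rationalize the expression:
  lim(x→0) (√(7x + 12) - √12)/x = 7·sqrt(3)/12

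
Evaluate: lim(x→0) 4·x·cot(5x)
This is a 0·∞ indeterminate form.

Rewrite 0·∞ as a quotient (0/0 or ∞/∞ form), then apply L'Hôpital's rule:
  lim(x→0) 4·x·cot(5x) = 4/5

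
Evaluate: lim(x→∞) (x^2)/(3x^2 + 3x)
This is an ∞/∞ indeterminate form.

Apply L'Hôpital's rule: differentiate numerator and denominator separately.
  f(x) = x^2   ⇒   f'(x) = 2·x
  g(x) = 3·x^2 + 3·x   ⇒   g'(x) = 6·x + 3
  lim(x→∞) f'(x)/g'(x) = lim(x→∞) (2·x)/(6·x + 3)
  = 1/3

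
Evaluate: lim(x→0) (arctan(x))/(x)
This is a 0/0 indeterminate form.

Apply L'Hôpital's rule: differentiate numerator and denominator separately.
  f(x) = atan(x)   ⇒   f'(x) = 1/(x^2 + 1)
  g(x) = x   ⇒   g'(x) = 1
  lim(x→0) f'(x)/g'(x) = lim(x→0) (1/(x^2 + 1))/(1)
  = 1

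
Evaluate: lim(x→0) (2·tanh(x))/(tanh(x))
This is a 0/0 indeterminate form.

Apply L'Hôpital's rule: differentiate numerator and denominator separately.
  f(x) = 2·tanh(x)   ⇒   f'(x) = 2 - 2·tanh(x)^2
  g(x) = tanh(x)   ⇒   g'(x) = 1 - tanh(x)^2
  lim(x→0) f'(x)/g'(x) = lim(x→0) (2 - 2·tanh(x)^2)/(1 - tanh(x)^2)
  = 2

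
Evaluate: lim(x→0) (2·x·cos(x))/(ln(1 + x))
This is a 0/0 indeterminate form.

Apply L'Hôpital's rule: differentiate numerator and denominator separately.
  f(x) = 2·x·cos(x)   ⇒   f'(x) = -2·x·sin(x) + 2·cos(x)
  g(x) = ln(x + 1)   ⇒   g'(x) = 1/(x + 1)
  lim(x→0) f'(x)/g'(x) = lim(x→0) (-2·x·sin(x) + 2·cos(x))/(1/(x + 1))
  = 2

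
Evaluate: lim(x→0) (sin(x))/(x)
This is a 0/0 indeterminate form.

Apply L'Hôpital's rule: differentiate numerator and denominator separately.
  f(x) = sin(x)   ⇒   f'(x) = cos(x)
  g(x) = x   ⇒   g'(x) = 1
  lim(x→0) f'(x)/g'(x) = lim(x→0) (cos(x))/(1)
  = 1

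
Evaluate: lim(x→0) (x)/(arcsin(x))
This is a 0/0 indeterminate form.

Apply L'Hôpital's rule: differentiate numerator and denominator separately.
  f(x) = x   ⇒   f'(x) = 1
  g(x) = asin(x)   ⇒   g'(x) = 1/sqrt(1 - x^2)
  lim(x→0) f'(x)/g'(x) = lim(x→0) (1)/(1/sqrt(1 - x^2))
  = 1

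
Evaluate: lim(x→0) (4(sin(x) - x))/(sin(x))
This is a 0/0 indeterminate form.

Apply L'Hôpital's rule: differentiate numerator and denominator separately.
  f(x) = -4·x + 4·sin(x)   ⇒   f'(x) = 4·cos(x) - 4
  g(x) = sin(x)   ⇒   g'(x) = cos(x)
  lim(x→0) f'(x)/g'(x) = lim(x→0) (4·cos(x) - 4)/(cos(x))
  = 0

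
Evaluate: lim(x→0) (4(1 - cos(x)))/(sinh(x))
This is a 0/0 indeterminate form.

Apply L'Hôpital's rule: differentiate numerator and denominator separately.
  f(x) = 4 - 4·cos(x)   ⇒   f'(x) = 4·sin(x)
  g(x) = sinh(x)   ⇒   g'(x) = cosh(x)
  lim(x→0) f'(x)/g'(x) = lim(x→0) (4·sin(x))/(cosh(x))
  = 0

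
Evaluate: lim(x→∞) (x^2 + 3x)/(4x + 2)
This is an ∞/∞ indeterminate form.

Apply L'Hôpital's rule: differentiate numerator and denominator separately.
  f(x) = x^2 + 3·x   ⇒   f'(x) = 2·x + 3
  g(x) = 4·x + 2   ⇒   g'(x) = 4
  lim(x→∞) f'(x)/g'(x) = lim(x→∞) (2·x + 3)/(4)
  = ∞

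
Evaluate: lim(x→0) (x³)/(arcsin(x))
This is a 0/0 indeterminate form.

Apply L'Hôpital's rule: differentiate numerator and denominator separately.
  f(x) = x^3   ⇒   f'(x) = 3·x^2
  g(x) = asin(x)   ⇒   g'(x) = 1/sqrt(1 - x^2)
  lim(x→0) f'(x)/g'(x) = lim(x→0) (3·x^2)/(1/sqrt(1 - x^2))
  = 0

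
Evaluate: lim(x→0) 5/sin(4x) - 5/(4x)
This is an ∞-∞ indeterminate form.

Combine fractions or rationalize to convert ∞-∞ to 0/0 form:
  lim(x→0) 5/sin(4x) - 5/(4x) = 0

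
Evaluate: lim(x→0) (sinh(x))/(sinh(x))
This is a 0/0 indeterminate form.

Apply L'Hôpital's rule: differentiate numerator and denominator separately.
  f(x) = sinh(x)   ⇒   f'(x) = cosh(x)
  g(x) = sinh(x)   ⇒   g'(x) = cosh(x)
  lim(x→0) f'(x)/g'(x) = lim(x→0) (cosh(x))/(cosh(x))
  = 1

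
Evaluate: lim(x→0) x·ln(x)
This is a 0·∞ indeterminate form.

Rewrite 0·∞ as a quotient (0/0 or ∞/∞ form), then apply L'Hôpital's rule:
  lim(x→0) x·ln(x) = 0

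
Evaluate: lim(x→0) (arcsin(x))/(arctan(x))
This is a 0/0 indeterminate form.

Apply L'Hôpital's rule: differentiate numerator and denominator separately.
  f(x) = asin(x)   ⇒   f'(x) = 1/sqrt(1 - x^2)
  g(x) = atan(x)   ⇒   g'(x) = 1/(x^2 + 1)
  lim(x→0) f'(x)/g'(x) = lim(x→0) (1/sqrt(1 - x^2))/(1/(x^2 + 1))
  = 1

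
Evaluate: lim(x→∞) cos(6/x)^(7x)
This is an exponential indeterminate form.

For exponential indeterminate forms, take the natural log:
  Let L = lim(x→∞) cos(6/x)^(7x)
  Then ln(L) = lim(x→∞) [exponent × ln(base)]
  Evaluate using L'Hôpital or standard limits, then exponentiate.
  L = 1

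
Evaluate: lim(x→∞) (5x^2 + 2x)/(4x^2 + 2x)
This is an ∞/∞ indeterminate form.

Apply L'Hôpital's rule: differentiate numerator and denominator separately.
  f(x) = 5·x^2 + 2·x   ⇒   f'(x) = 10·x + 2
  g(x) = 4·x^2 + 2·x   ⇒   g'(x) = 8·x + 2
  lim(x→∞) f'(x)/g'(x) = lim(x→∞) (10·x + 2)/(8·x + 2)
  = 5/4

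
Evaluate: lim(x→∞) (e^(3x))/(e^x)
This is an ∞/∞ indeterminate form.

Apply L'Hôpital's rule: differentiate numerator and denominator separately.
  f(x) = e^(3·x)   ⇒   f'(x) = 3·e^(3·x)
  g(x) = e^(x)   ⇒   g'(x) = e^(x)
  lim(x→∞) f'(x)/g'(x) = lim(x→∞) (3·e^(3·x))/(e^(x))
  = ∞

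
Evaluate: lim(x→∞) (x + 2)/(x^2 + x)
This is an ∞/∞ indeterminate form.

Apply L'Hôpital's rule: differentiate numerator and denominator separately.
  f(x) = x + 2   ⇒   f'(x) = 1
  g(x) = x^2 + x   ⇒   g'(x) = 2·x + 1
  lim(x→∞) f'(x)/g'(x) = lim(x→∞) (1)/(2·x + 1)
  = 0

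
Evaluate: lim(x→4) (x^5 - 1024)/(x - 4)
This is a standard limit.

Factor or rationalize the expression:
  lim(x→4) (x^5 - 1024)/(x - 4) = 1280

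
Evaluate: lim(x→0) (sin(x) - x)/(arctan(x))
This is a 0/0 indeterminate form.

Apply L'Hôpital's rule: differentiate numerator and denominator separately.
  f(x) = -x + sin(x)   ⇒   f'(x) = cos(x) - 1
  g(x) = atan(x)   ⇒   g'(x) = 1/(x^2 + 1)
  lim(x→0) f'(x)/g'(x) = lim(x→0) (cos(x) - 1)/(1/(x^2 + 1))
  = 0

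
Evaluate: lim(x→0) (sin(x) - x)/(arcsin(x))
This is a 0/0 indeterminate form.

Apply L'Hôpital's rule: differentiate numerator and denominator separately.
  f(x) = -x + sin(x)   ⇒   f'(x) = cos(x) - 1
  g(x) = asin(x)   ⇒   g'(x) = 1/sqrt(1 - x^2)
  lim(x→0) f'(x)/g'(x) = lim(x→0) (cos(x) - 1)/(1/sqrt(1 - x^2))
  = 0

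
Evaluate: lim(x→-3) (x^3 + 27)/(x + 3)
This is a standard limit.

Factor or rationalize the expression:
  lim(x→-3) (x^3 + 27)/(x + 3) = 27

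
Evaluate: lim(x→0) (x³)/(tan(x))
This is a 0/0 indeterminate form.

Apply L'Hôpital's rule: differentiate numerator and denominator separately.
  f(x) = x^3   ⇒   f'(x) = 3·x^2
  g(x) = tan(x)   ⇒   g'(x) = tan(x)^2 + 1
  lim(x→0) f'(x)/g'(x) = lim(x→0) (3·x^2)/(tan(x)^2 + 1)
  = 0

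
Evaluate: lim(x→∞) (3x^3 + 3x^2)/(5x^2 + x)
This is an ∞/∞ indeterminate form.

Apply L'Hôpital's rule: differentiate numerator and denominator separately.
  f(x) = 3·x^3 + 3·x^2   ⇒   f'(x) = 9·x^2 + 6·x
  g(x) = 5·x^2 + x   ⇒   g'(x) = 10·x + 1
  lim(x→∞) f'(x)/g'(x) = lim(x→∞) (9·x^2 + 6·x)/(10·x + 1)
  = ∞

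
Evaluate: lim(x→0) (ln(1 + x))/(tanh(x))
This is a 0/0 indeterminate form.

Apply L'Hôpital's rule: differentiate numerator and denominator separately.
  f(x) = ln(x + 1)   ⇒   f'(x) = 1/(x + 1)
  g(x) = tanh(x)   ⇒   g'(x) = 1 - tanh(x)^2
  lim(x→0) f'(x)/g'(x) = lim(x→0) (1/(x + 1))/(1 - tanh(x)^2)
  = 1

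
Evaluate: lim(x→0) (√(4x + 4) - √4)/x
This is a standard limit.

Factor or rationalize the expression:
  lim(x→0) (√(4x + 4) - √4)/x = 1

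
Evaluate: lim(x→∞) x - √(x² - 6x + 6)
This is an ∞-∞ indeterminate form.

Combine fractions or rationalize to convert ∞-∞ to 0/0 form:
  lim(x→∞) x - √(x² - 6x + 6) = 3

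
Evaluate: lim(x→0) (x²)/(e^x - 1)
This is a 0/0 indeterminate form.

Apply L'Hôpital's rule: differentiate numerator and denominator separately.
  f(x) = x^2   ⇒   f'(x) = 2·x
  g(x) = e^(x) - 1   ⇒   g'(x) = e^(x)
  lim(x→0) f'(x)/g'(x) = lim(x→0) (2·x)/(e^(x))
  = 0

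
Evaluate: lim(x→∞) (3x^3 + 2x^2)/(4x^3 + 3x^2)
This is an ∞/∞ indeterminate form.

Apply L'Hôpital's rule: differentiate numerator and denominator separately.
  f(x) = 3·x^3 + 2·x^2   ⇒   f'(x) = 9·x^2 + 4·x
  g(x) = 4·x^3 + 3·x^2   ⇒   g'(x) = 12·x^2 + 6·x
  lim(x→∞) f'(x)/g'(x) = lim(x→∞) (9·x^2 + 4·x)/(12·x^2 + 6·x)
  = 3/4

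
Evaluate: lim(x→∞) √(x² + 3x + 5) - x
This is an ∞-∞ indeterminate form.

Combine fractions or rationalize to convert ∞-∞ to 0/0 form:
  lim(x→∞) √(x² + 3x + 5) - x = 3/2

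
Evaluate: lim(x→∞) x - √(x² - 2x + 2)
This is an ∞-∞ indeterminate form.

Combine fractions or rationalize to convert ∞-∞ to 0/0 form:
  lim(x→∞) x - √(x² - 2x + 2) = 1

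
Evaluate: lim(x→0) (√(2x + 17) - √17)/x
This is a standard limit.

Factor or rationalize the expression:
  lim(x→0) (√(2x + 17) - √17)/x = sqrt(17)/17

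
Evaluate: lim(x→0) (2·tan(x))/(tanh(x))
This is a 0/0 indeterminate form.

Apply L'Hôpital's rule: differentiate numerator and denominator separately.
  f(x) = 2·tan(x)   ⇒   f'(x) = 2·tan(x)^2 + 2
  g(x) = tanh(x)   ⇒   g'(x) = 1 - tanh(x)^2
  lim(x→0) f'(x)/g'(x) = lim(x→0) (2·tan(x)^2 + 2)/(1 - tanh(x)^2)
  = 2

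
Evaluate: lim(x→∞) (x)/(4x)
This is an ∞/∞ indeterminate form.

Apply L'Hôpital's rule: differentiate numerator and denominator separately.
  f(x) = x   ⇒   f'(x) = 1
  g(x) = 4·x   ⇒   g'(x) = 4
  lim(x→∞) f'(x)/g'(x) = lim(x→∞) (1)/(4)
  = 1/4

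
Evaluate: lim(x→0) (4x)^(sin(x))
This is an exponential indeterminate form.

For exponential indeterminate forms, take the natural log:
  Let L = lim(x→0) (4x)^(sin(x))
  Then ln(L) = lim(x→0) [exponent × ln(base)]
  Evaluate using L'Hôpital or standard limits, then exponentiate.
  L = 1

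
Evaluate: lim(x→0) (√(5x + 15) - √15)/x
This is a standard limit.

Factor or rationalize the expression:
  lim(x→0) (√(5x + 15) - √15)/x = sqrt(15)/6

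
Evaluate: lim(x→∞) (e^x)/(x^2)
This is an ∞/∞ indeterminate form.

Apply L'Hôpital's rule: differentiate numerator and denominator separately.
  f(x) = e^(x)   ⇒   f'(x) = e^(x)
  g(x) = x^2   ⇒   g'(x) = 2·x
  lim(x→∞) f'(x)/g'(x) = lim(x→∞) (e^(x))/(2·x)
  = ∞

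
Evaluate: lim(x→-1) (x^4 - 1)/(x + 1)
This is a standard limit.

Factor or rationalize the expression:
  lim(x→-1) (x^4 - 1)/(x + 1) = -4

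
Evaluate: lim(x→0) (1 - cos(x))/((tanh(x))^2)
This is a 0/0 indeterminate form.

Apply L'Hôpital's rule: differentiate numerator and denominator separately.
  f(x) = 1 - cos(x)   ⇒   f'(x) = sin(x)
  g(x) = tanh(x)^2   ⇒   g'(x) = (2 - 2·tanh(x)^2)·tanh(x)
  lim(x→0) f'(x)/g'(x) = lim(x→0) (sin(x))/((2 - 2·tanh(x)^2)·tanh(x))
  = 1/2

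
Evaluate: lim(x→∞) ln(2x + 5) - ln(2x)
This is an ∞-∞ indeterminate form.

Combine fractions or rationalize to convert ∞-∞ to 0/0 form:
  lim(x→∞) ln(2x + 5) - ln(2x) = 0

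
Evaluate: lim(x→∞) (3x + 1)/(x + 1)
This is an ∞/∞ indeterminate form.

Apply L'Hôpital's rule: differentiate numerator and denominator separately.
  f(x) = 3·x + 1   ⇒   f'(x) = 3
  g(x) = x + 1   ⇒   g'(x) = 1
  lim(x→∞) f'(x)/g'(x) = lim(x→∞) (3)/(1)
  = 3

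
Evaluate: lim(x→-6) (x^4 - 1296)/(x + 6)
This is a standard limit.

Factor or rationalize the expression:
  lim(x→-6) (x^4 - 1296)/(x + 6) = -864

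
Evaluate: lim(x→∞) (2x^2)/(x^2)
This is an ∞/∞ indeterminate form.

Apply L'Hôpital's rule: differentiate numerator and denominator separately.
  f(x) = 2·x^2   ⇒   f'(x) = 4·x
  g(x) = x^2   ⇒   g'(x) = 2·x
  lim(x→∞) f'(x)/g'(x) = lim(x→∞) (4·x)/(2·x)
  = 2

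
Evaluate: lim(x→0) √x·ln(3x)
This is a 0·∞ indeterminate form.

Rewrite 0·∞ as a quotient (0/0 or ∞/∞ form), then apply L'Hôpital's rule:
  lim(x→0) √x·ln(3x) = 0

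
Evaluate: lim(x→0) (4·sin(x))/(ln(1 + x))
This is a 0/0 indeterminate form.

Apply L'Hôpital's rule: differentiate numerator and denominator separately.
  f(x) = 4·sin(x)   ⇒   f'(x) = 4·cos(x)
  g(x) = ln(x + 1)   ⇒   g'(x) = 1/(x + 1)
  lim(x→0) f'(x)/g'(x) = lim(x→0) (4·cos(x))/(1/(x + 1))
  = 4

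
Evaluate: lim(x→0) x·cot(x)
This is a 0·∞ indeterminate form.

Rewrite 0·∞ as a quotient (0/0 or ∞/∞ form), then apply L'Hôpital's rule:
  lim(x→0) x·cot(x) = 1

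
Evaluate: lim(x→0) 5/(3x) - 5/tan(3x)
This is an ∞-∞ indeterminate form.

Combine fractions or rationalize to convert ∞-∞ to 0/0 form:
  lim(x→0) 5/(3x) - 5/tan(3x) = 0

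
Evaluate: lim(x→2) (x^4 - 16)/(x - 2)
This is a standard limit.

Factor or rationalize the expression:
  lim(x→2) (x^4 - 16)/(x - 2) = 32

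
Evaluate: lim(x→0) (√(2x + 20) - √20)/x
This is a standard limit.

Factor or rationalize the expression:
  lim(x→0) (√(2x + 20) - √20)/x = sqrt(5)/10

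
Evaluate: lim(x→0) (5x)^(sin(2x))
This is an exponential indeterminate form.

For exponential indeterminate forms, take the natural log:
  Let L = lim(x→0) (5x)^(sin(2x))
  Then ln(L) = lim(x→0) [exponent × ln(base)]
  Evaluate using L'Hôpital or standard limits, then exponentiate.
  L = 1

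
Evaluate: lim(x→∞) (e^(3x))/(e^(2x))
This is an ∞/∞ indeterminate form.

Apply L'Hôpital's rule: differentiate numerator and denominator separately.
  f(x) = e^(3·x)   ⇒   f'(x) = 3·e^(3·x)
  g(x) = e^(2·x)   ⇒   g'(x) = 2·e^(2·x)
  lim(x→∞) f'(x)/g'(x) = lim(x→∞) (3·e^(3·x))/(2·e^(2·x))
  = ∞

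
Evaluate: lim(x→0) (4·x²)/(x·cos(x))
This is a 0/0 indeterminate form.

Apply L'Hôpital's rule: differentiate numerator and denominator separately.
  f(x) = 4·x^2   ⇒   f'(x) = 8·x
  g(x) = x·cos(x)   ⇒   g'(x) = -x·sin(x) + cos(x)
  lim(x→0) f'(x)/g'(x) = lim(x→0) (8·x)/(-x·sin(x) + cos(x))
  = 0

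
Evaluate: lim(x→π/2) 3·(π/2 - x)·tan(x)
This is a 0·∞ indeterminate form.

Rewrite 0·∞ as a quotient (0/0 or ∞/∞ form), then apply L'Hôpital's rule:
  lim(x→π/2) 3·(π/2 - x)·tan(x) = 3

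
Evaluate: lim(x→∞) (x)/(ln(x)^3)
This is an ∞/∞ indeterminate form.

Apply L'Hôpital's rule: differentiate numerator and denominator separately.
  f(x) = x   ⇒   f'(x) = 1
  g(x) = ln(x)^3   ⇒   g'(x) = 3·ln(x)^2/x
  lim(x→∞) f'(x)/g'(x) = lim(x→∞) (1)/(3·ln(x)^2/x)
  = ∞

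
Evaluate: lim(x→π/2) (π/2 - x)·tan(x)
This is a 0·∞ indeterminate form.

Rewrite 0·∞ as a quotient (0/0 or ∞/∞ form), then apply L'Hôpital's rule:
  lim(x→π/2) (π/2 - x)·tan(x) = 1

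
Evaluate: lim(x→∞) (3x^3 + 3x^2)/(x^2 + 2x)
This is an ∞/∞ indeterminate form.

Apply L'Hôpital's rule: differentiate numerator and denominator separately.
  f(x) = 3·x^3 + 3·x^2   ⇒   f'(x) = 9·x^2 + 6·x
  g(x) = x^2 + 2·x   ⇒   g'(x) = 2·x + 2
  lim(x→∞) f'(x)/g'(x) = lim(x→∞) (9·x^2 + 6·x)/(2·x + 2)
  = ∞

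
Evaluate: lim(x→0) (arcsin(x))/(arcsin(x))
This is a 0/0 indeterminate form.

Apply L'Hôpital's rule: differentiate numerator and denominator separately.
  f(x) = asin(x)   ⇒   f'(x) = 1/sqrt(1 - x^2)
  g(x) = asin(x)   ⇒   g'(x) = 1/sqrt(1 - x^2)
  lim(x→0) f'(x)/g'(x) = lim(x→0) (1/sqrt(1 - x^2))/(1/sqrt(1 - x^2))
  = 1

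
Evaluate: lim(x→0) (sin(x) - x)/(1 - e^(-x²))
This is a 0/0 indeterminate form.

Apply L'Hôpital's rule: differentiate numerator and denominator separately.
  f(x) = -x + sin(x)   ⇒   f'(x) = cos(x) - 1
  g(x) = 1 - e^(-x^2)   ⇒   g'(x) = 2·x·e^(-x^2)
  lim(x→0) f'(x)/g'(x) = lim(x→0) (cos(x) - 1)/(2·x·e^(-x^2))
  = 0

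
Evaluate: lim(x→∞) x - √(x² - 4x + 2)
This is an ∞-∞ indeterminate form.

Combine fractions or rationalize to convert ∞-∞ to 0/0 form:
  lim(x→∞) x - √(x² - 4x + 2) = 2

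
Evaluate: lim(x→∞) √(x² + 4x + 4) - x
This is an ∞-∞ indeterminate form.

Combine fractions or rationalize to convert ∞-∞ to 0/0 form:
  lim(x→∞) √(x² + 4x + 4) - x = 2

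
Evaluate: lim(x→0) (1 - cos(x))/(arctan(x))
This is a 0/0 indeterminate form.

Apply L'Hôpital's rule: differentiate numerator and denominator separately.
  f(x) = 1 - cos(x)   ⇒   f'(x) = sin(x)
  g(x) = atan(x)   ⇒   g'(x) = 1/(x^2 + 1)
  lim(x→0) f'(x)/g'(x) = lim(x→0) (sin(x))/(1/(x^2 + 1))
  = 0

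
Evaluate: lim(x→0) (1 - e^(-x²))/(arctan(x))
This is a 0/0 indeterminate form.

Apply L'Hôpital's rule: differentiate numerator and denominator separately.
  f(x) = 1 - e^(-x^2)   ⇒   f'(x) = 2·x·e^(-x^2)
  g(x) = atan(x)   ⇒   g'(x) = 1/(x^2 + 1)
  lim(x→0) f'(x)/g'(x) = lim(x→0) (2·x·e^(-x^2))/(1/(x^2 + 1))
  = 0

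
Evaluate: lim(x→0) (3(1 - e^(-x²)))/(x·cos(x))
This is a 0/0 indeterminate form.

Apply L'Hôpital's rule: differentiate numerator and denominator separately.
  f(x) = 3 - 3·e^(-x^2)   ⇒   f'(x) = 6·x·e^(-x^2)
  g(x) = x·cos(x)   ⇒   g'(x) = -x·sin(x) + cos(x)
  lim(x→0) f'(x)/g'(x) = lim(x→0) (6·x·e^(-x^2))/(-x·sin(x) + cos(x))
  = 0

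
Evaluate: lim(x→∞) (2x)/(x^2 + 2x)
This is an ∞/∞ indeterminate form.

Apply L'Hôpital's rule: differentiate numerator and denominator separately.
  f(x) = 2·x   ⇒   f'(x) = 2
  g(x) = x^2 + 2·x   ⇒   g'(x) = 2·x + 2
  lim(x→∞) f'(x)/g'(x) = lim(x→∞) (2)/(2·x + 2)
  = 0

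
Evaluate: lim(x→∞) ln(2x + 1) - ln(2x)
This is an ∞-∞ indeterminate form.

Combine fractions or rationalize to convert ∞-∞ to 0/0 form:
  lim(x→∞) ln(2x + 1) - ln(2x) = 0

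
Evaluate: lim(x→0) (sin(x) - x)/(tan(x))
This is a 0/0 indeterminate form.

Apply L'Hôpital's rule: differentiate numerator and denominator separately.
  f(x) = -x + sin(x)   ⇒   f'(x) = cos(x) - 1
  g(x) = tan(x)   ⇒   g'(x) = tan(x)^2 + 1
  lim(x→0) f'(x)/g'(x) = lim(x→0) (cos(x) - 1)/(tan(x)^2 + 1)
  = 0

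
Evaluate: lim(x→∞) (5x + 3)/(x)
This is an ∞/∞ indeterminate form.

Apply L'Hôpital's rule: differentiate numerator and denominator separately.
  f(x) = 5·x + 3   ⇒   f'(x) = 5
  g(x) = x   ⇒   g'(x) = 1
  lim(x→∞) f'(x)/g'(x) = lim(x→∞) (5)/(1)
  = 5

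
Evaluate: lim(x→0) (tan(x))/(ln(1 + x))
This is a 0/0 indeterminate form.

Apply L'Hôpital's rule: differentiate numerator and denominator separately.
  f(x) = tan(x)   ⇒   f'(x) = tan(x)^2 + 1
  g(x) = ln(x + 1)   ⇒   g'(x) = 1/(x + 1)
  lim(x→0) f'(x)/g'(x) = lim(x→0) (tan(x)^2 + 1)/(1/(x + 1))
  = 1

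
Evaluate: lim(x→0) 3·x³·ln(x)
This is a 0·∞ indeterminate form.

Rewrite 0·∞ as a quotient (0/0 or ∞/∞ form), then apply L'Hôpital's rule:
  lim(x→0) 3·x³·ln(x) = 0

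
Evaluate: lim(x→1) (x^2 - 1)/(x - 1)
This is a standard limit.

Factor or rationalize the expression:
  lim(x→1) (x^2 - 1)/(x - 1) = 2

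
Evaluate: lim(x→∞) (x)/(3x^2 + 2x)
This is an ∞/∞ indeterminate form.

Apply L'Hôpital's rule: differentiate numerator and denominator separately.
  f(x) = x   ⇒   f'(x) = 1
  g(x) = 3·x^2 + 2·x   ⇒   g'(x) = 6·x + 2
  lim(x→∞) f'(x)/g'(x) = lim(x→∞) (1)/(6·x + 2)
  = 0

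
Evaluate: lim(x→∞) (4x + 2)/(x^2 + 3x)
This is an ∞/∞ indeterminate form.

Apply L'Hôpital's rule: differentiate numerator and denominator separately.
  f(x) = 4·x + 2   ⇒   f'(x) = 4
  g(x) = x^2 + 3·x   ⇒   g'(x) = 2·x + 3
  lim(x→∞) f'(x)/g'(x) = lim(x→∞) (4)/(2·x + 3)
  = 0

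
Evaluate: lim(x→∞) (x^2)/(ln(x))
This is an ∞/∞ indeterminate form.

Apply L'Hôpital's rule: differentiate numerator and denominator separately.
  f(x) = x^2   ⇒   f'(x) = 2·x
  g(x) = ln(x)   ⇒   g'(x) = 1/x
  lim(x→∞) f'(x)/g'(x) = lim(x→∞) (2·x)/(1/x)
  = ∞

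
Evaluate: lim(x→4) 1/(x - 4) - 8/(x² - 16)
This is an ∞-∞ indeterminate form.

Combine fractions or rationalize to convert ∞-∞ to 0/0 form:
  lim(x→4) 1/(x - 4) - 8/(x² - 16) = 1/8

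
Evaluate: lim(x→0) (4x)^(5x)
This is an exponential indeterminate form.

For exponential indeterminate forms, take the natural log:
  Let L = lim(x→0) (4x)^(5x)
  Then ln(L) = lim(x→0) [exponent × ln(base)]
  Evaluate using L'Hôpital or standard limits, then exponentiate.
  L = 1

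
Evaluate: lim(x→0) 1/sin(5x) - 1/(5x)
This is an ∞-∞ indeterminate form.

Combine fractions or rationalize to convert ∞-∞ to 0/0 form:
  lim(x→0) 1/sin(5x) - 1/(5x) = 0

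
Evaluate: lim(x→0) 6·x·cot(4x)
This is a 0·∞ indeterminate form.

Rewrite 0·∞ as a quotient (0/0 or ∞/∞ form), then apply L'Hôpital's rule:
  lim(x→0) 6·x·cot(4x) = 3/2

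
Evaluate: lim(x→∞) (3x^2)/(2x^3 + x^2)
This is an ∞/∞ indeterminate form.

Apply L'Hôpital's rule: differentiate numerator and denominator separately.
  f(x) = 3·x^2   ⇒   f'(x) = 6·x
  g(x) = 2·x^3 + x^2   ⇒   g'(x) = 6·x^2 + 2·x
  lim(x→∞) f'(x)/g'(x) = lim(x→∞) (6·x)/(6·x^2 + 2·x)
  = 0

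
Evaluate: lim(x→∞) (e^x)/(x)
This is an ∞/∞ indeterminate form.

Apply L'Hôpital's rule: differentiate numerator and denominator separately.
  f(x) = e^(x)   ⇒   f'(x) = e^(x)
  g(x) = x   ⇒   g'(x) = 1
  lim(x→∞) f'(x)/g'(x) = lim(x→∞) (e^(x))/(1)
  = ∞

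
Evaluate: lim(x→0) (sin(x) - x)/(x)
This is a 0/0 indeterminate form.

Apply L'Hôpital's rule: differentiate numerator and denominator separately.
  f(x) = -x + sin(x)   ⇒   f'(x) = cos(x) - 1
  g(x) = x   ⇒   g'(x) = 1
  lim(x→0) f'(x)/g'(x) = lim(x→0) (cos(x) - 1)/(1)
  = 0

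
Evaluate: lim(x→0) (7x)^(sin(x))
This is an exponential indeterminate form.

For exponential indeterminate forms, take the natural log:
  Let L = lim(x→0) (7x)^(sin(x))
  Then ln(L) = lim(x→0) [exponent × ln(base)]
  Evaluate using L'Hôpital or standard limits, then exponentiate.
  L = 1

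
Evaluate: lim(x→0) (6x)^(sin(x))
This is an exponential indeterminate form.

For exponential indeterminate forms, take the natural log:
  Let L = lim(x→0) (6x)^(sin(x))
  Then ln(L) = lim(x→0) [exponent × ln(base)]
  Evaluate using L'Hôpital or standard limits, then exponentiate.
  L = 1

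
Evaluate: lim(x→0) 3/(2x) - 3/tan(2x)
This is an ∞-∞ indeterminate form.

Combine fractions or rationalize to convert ∞-∞ to 0/0 form:
  lim(x→0) 3/(2x) - 3/tan(2x) = 0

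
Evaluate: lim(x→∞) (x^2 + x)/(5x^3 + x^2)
This is an ∞/∞ indeterminate form.

Apply L'Hôpital's rule: differentiate numerator and denominator separately.
  f(x) = x^2 + x   ⇒   f'(x) = 2·x + 1
  g(x) = 5·x^3 + x^2   ⇒   g'(x) = 15·x^2 + 2·x
  lim(x→∞) f'(x)/g'(x) = lim(x→∞) (2·x + 1)/(15·x^2 + 2·x)
  = 0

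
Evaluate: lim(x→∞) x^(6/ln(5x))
This is an exponential indeterminate form.

For exponential indeterminate forms, take the natural log:
  Let L = lim(x→∞) x^(6/ln(5x))
  Then ln(L) = lim(x→∞) [exponent × ln(base)]
  Evaluate using L'Hôpital or standard limits, then exponentiate.
  L = e^(6)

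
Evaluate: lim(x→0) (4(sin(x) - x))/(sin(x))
This is a 0/0 indeterminate form.

Apply L'Hôpital's rule: differentiate numerator and denominator separately.
  f(x) = -4·x + 4·sin(x)   ⇒   f'(x) = 4·cos(x) - 4
  g(x) = sin(x)   ⇒   g'(x) = cos(x)
  lim(x→0) f'(x)/g'(x) = lim(x→0) (4·cos(x) - 4)/(cos(x))
  = 0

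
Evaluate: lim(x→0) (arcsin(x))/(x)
This is a 0/0 indeterminate form.

Apply L'Hôpital's rule: differentiate numerator and denominator separately.
  f(x) = asin(x)   ⇒   f'(x) = 1/sqrt(1 - x^2)
  g(x) = x   ⇒   g'(x) = 1
  lim(x→0) f'(x)/g'(x) = lim(x→0) (1/sqrt(1 - x^2))/(1)
  = 1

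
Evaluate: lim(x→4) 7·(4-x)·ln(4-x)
This is a 0·∞ indeterminate form.

Rewrite 0·∞ as a quotient (0/0 or ∞/∞ form), then apply L'Hôpital's rule:
  lim(x→4) 7·(4-x)·ln(4-x) = 0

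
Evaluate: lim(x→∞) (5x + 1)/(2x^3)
This is an ∞/∞ indeterminate form.

Apply L'Hôpital's rule: differentiate numerator and denominator separately.
  f(x) = 5·x + 1   ⇒   f'(x) = 5
  g(x) = 2·x^3   ⇒   g'(x) = 6·x^2
  lim(x→∞) f'(x)/g'(x) = lim(x→∞) (5)/(6·x^2)
  = 0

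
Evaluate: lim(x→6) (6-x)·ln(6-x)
This is a 0·∞ indeterminate form.

Rewrite 0·∞ as a quotient (0/0 or ∞/∞ form), then apply L'Hôpital's rule:
  lim(x→6) (6-x)·ln(6-x) = 0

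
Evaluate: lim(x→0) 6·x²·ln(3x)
This is a 0·∞ indeterminate form.

Rewrite 0·∞ as a quotient (0/0 or ∞/∞ form), then apply L'Hôpital's rule:
  lim(x→0) 6·x²·ln(3x) = 0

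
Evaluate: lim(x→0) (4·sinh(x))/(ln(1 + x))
This is a 0/0 indeterminate form.

Apply L'Hôpital's rule: differentiate numerator and denominator separately.
  f(x) = 4·sinh(x)   ⇒   f'(x) = 4·cosh(x)
  g(x) = ln(x + 1)   ⇒   g'(x) = 1/(x + 1)
  lim(x→0) f'(x)/g'(x) = lim(x→0) (4·cosh(x))/(1/(x + 1))
  = 4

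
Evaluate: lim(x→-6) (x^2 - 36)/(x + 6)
This is a standard limit.

Factor or rationalize the expression:
  lim(x→-6) (x^2 - 36)/(x + 6) = -12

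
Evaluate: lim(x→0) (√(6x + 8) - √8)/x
This is a standard limit.

Factor or rationalize the expression:
  lim(x→0) (√(6x + 8) - √8)/x = 3·sqrt(2)/4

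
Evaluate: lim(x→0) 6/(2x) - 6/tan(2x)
This is an ∞-∞ indeterminate form.

Combine fractions or rationalize to convert ∞-∞ to 0/0 form:
  lim(x→0) 6/(2x) - 6/tan(2x) = 0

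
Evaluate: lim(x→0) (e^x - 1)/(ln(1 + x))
This is a 0/0 indeterminate form.

Apply L'Hôpital's rule: differentiate numerator and denominator separately.
  f(x) = e^(x) - 1   ⇒   f'(x) = e^(x)
  g(x) = ln(x + 1)   ⇒   g'(x) = 1/(x + 1)
  lim(x→0) f'(x)/g'(x) = lim(x→0) (e^(x))/(1/(x + 1))
  = 1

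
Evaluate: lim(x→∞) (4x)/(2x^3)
This is an ∞/∞ indeterminate form.

Apply L'Hôpital's rule: differentiate numerator and denominator separately.
  f(x) = 4·x   ⇒   f'(x) = 4
  g(x) = 2·x^3   ⇒   g'(x) = 6·x^2
  lim(x→∞) f'(x)/g'(x) = lim(x→∞) (4)/(6·x^2)
  = 0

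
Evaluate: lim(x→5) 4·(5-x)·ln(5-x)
This is a 0·∞ indeterminate form.

Rewrite 0·∞ as a quotient (0/0 or ∞/∞ form), then apply L'Hôpital's rule:
  lim(x→5) 4·(5-x)·ln(5-x) = 0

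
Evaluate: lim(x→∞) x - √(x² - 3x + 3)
This is an ∞-∞ indeterminate form.

Combine fractions or rationalize to convert ∞-∞ to 0/0 form:
  lim(x→∞) x - √(x² - 3x + 3) = 3/2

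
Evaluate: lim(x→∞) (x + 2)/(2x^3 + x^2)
This is an ∞/∞ indeterminate form.

Apply L'Hôpital's rule: differentiate numerator and denominator separately.
  f(x) = x + 2   ⇒   f'(x) = 1
  g(x) = 2·x^3 + x^2   ⇒   g'(x) = 6·x^2 + 2·x
  lim(x→∞) f'(x)/g'(x) = lim(x→∞) (1)/(6·x^2 + 2·x)
  = 0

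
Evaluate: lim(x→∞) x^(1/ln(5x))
This is an exponential indeterminate form.

For exponential indeterminate forms, take the natural log:
  Let L = lim(x→∞) x^(1/ln(5x))
  Then ln(L) = lim(x→∞) [exponent × ln(base)]
  Evaluate using L'Hôpital or standard limits, then exponentiate.
  L = e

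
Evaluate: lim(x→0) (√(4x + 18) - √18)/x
This is a standard limit.

Factor or rationalize the expression:
  lim(x→0) (√(4x + 18) - √18)/x = sqrt(2)/3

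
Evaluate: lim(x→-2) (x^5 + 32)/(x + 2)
This is a standard limit.

Factor or rationalize the expression:
  lim(x→-2) (x^5 + 32)/(x + 2) = 80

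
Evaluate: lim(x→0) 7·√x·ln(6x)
This is a 0·∞ indeterminate form.

Rewrite 0·∞ as a quotient (0/0 or ∞/∞ form), then apply L'Hôpital's rule:
  lim(x→0) 7·√x·ln(6x) = 0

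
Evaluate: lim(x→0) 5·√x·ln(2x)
This is a 0·∞ indeterminate form.

Rewrite 0·∞ as a quotient (0/0 or ∞/∞ form), then apply L'Hôpital's rule:
  lim(x→0) 5·√x·ln(2x) = 0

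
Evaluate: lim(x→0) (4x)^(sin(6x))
This is an exponential indeterminate form.

For exponential indeterminate forms, take the natural log:
  Let L = lim(x→0) (4x)^(sin(6x))
  Then ln(L) = lim(x→0) [exponent × ln(base)]
  Evaluate using L'Hôpital or standard limits, then exponentiate.
  L = 1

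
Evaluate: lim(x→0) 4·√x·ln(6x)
This is a 0·∞ indeterminate form.

Rewrite 0·∞ as a quotient (0/0 or ∞/∞ form), then apply L'Hôpital's rule:
  lim(x→0) 4·√x·ln(6x) = 0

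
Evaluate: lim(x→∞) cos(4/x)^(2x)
This is an exponential indeterminate form.

For exponential indeterminate forms, take the natural log:
  Let L = lim(x→∞) cos(4/x)^(2x)
  Then ln(L) = lim(x→∞) [exponent × ln(base)]
  Evaluate using L'Hôpital or standard limits, then exponentiate.
  L = 1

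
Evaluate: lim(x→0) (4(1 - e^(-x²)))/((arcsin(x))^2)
This is a 0/0 indeterminate form.

Apply L'Hôpital's rule: differentiate numerator and denominator separately.
  f(x) = 4 - 4·e^(-x^2)   ⇒   f'(x) = 8·x·e^(-x^2)
  g(x) = asin(x)^2   ⇒   g'(x) = 2·asin(x)/sqrt(1 - x^2)
  lim(x→0) f'(x)/g'(x) = lim(x→0) (8·x·e^(-x^2))/(2·asin(x)/sqrt(1 - x^2))
  = 4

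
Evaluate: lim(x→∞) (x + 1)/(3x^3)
This is an ∞/∞ indeterminate form.

Apply L'Hôpital's rule: differentiate numerator and denominator separately.
  f(x) = x + 1   ⇒   f'(x) = 1
  g(x) = 3·x^3   ⇒   g'(x) = 9·x^2
  lim(x→∞) f'(x)/g'(x) = lim(x→∞) (1)/(9·x^2)
  = 0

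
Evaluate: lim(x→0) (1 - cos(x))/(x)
This is a 0/0 indeterminate form.

Apply L'Hôpital's rule: differentiate numerator and denominator separately.
  f(x) = 1 - cos(x)   ⇒   f'(x) = sin(x)
  g(x) = x   ⇒   g'(x) = 1
  lim(x→0) f'(x)/g'(x) = lim(x→0) (sin(x))/(1)
  = 0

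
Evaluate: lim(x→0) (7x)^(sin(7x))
This is an exponential indeterminate form.

For exponential indeterminate forms, take the natural log:
  Let L = lim(x→0) (7x)^(sin(7x))
  Then ln(L) = lim(x→0) [exponent × ln(base)]
  Evaluate using L'Hôpital or standard limits, then exponentiate.
  L = 1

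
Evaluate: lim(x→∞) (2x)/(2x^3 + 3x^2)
This is an ∞/∞ indeterminate form.

Apply L'Hôpital's rule: differentiate numerator and denominator separately.
  f(x) = 2·x   ⇒   f'(x) = 2
  g(x) = 2·x^3 + 3·x^2   ⇒   g'(x) = 6·x^2 + 6·x
  lim(x→∞) f'(x)/g'(x) = lim(x→∞) (2)/(6·x^2 + 6·x)
  = 0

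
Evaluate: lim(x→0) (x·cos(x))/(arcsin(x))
This is a 0/0 indeterminate form.

Apply L'Hôpital's rule: differentiate numerator and denominator separately.
  f(x) = x·cos(x)   ⇒   f'(x) = -x·sin(x) + cos(x)
  g(x) = asin(x)   ⇒   g'(x) = 1/sqrt(1 - x^2)
  lim(x→0) f'(x)/g'(x) = lim(x→0) (-x·sin(x) + cos(x))/(1/sqrt(1 - x^2))
  = 1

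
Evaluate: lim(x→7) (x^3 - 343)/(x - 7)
This is a standard limit.

Factor or rationalize the expression:
  lim(x→7) (x^3 - 343)/(x - 7) = 147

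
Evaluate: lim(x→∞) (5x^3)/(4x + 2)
This is an ∞/∞ indeterminate form.

Apply L'Hôpital's rule: differentiate numerator and denominator separately.
  f(x) = 5·x^3   ⇒   f'(x) = 15·x^2
  g(x) = 4·x + 2   ⇒   g'(x) = 4
  lim(x→∞) f'(x)/g'(x) = lim(x→∞) (15·x^2)/(4)
  = ∞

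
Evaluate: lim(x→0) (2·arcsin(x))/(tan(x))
This is a 0/0 indeterminate form.

Apply L'Hôpital's rule: differentiate numerator and denominator separately.
  f(x) = 2·asin(x)   ⇒   f'(x) = 2/sqrt(1 - x^2)
  g(x) = tan(x)   ⇒   g'(x) = tan(x)^2 + 1
  lim(x→0) f'(x)/g'(x) = lim(x→0) (2/sqrt(1 - x^2))/(tan(x)^2 + 1)
  = 2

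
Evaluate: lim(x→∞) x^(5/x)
This is an exponential indeterminate form.

For exponential indeterminate forms, take the natural log:
  Let L = lim(x→∞) x^(5/x)
  Then ln(L) = lim(x→∞) [exponent × ln(base)]
  Evaluate using L'Hôpital or standard limits, then exponentiate.
  L = 1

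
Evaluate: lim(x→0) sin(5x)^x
This is an exponential indeterminate form.

For exponential indeterminate forms, take the natural log:
  Let L = lim(x→0) sin(5x)^x
  Then ln(L) = lim(x→0) [exponent × ln(base)]
  Evaluate using L'Hôpital or standard limits, then exponentiate.
  L = 1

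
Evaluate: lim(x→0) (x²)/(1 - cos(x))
This is a 0/0 indeterminate form.

Apply L'Hôpital's rule: differentiate numerator and denominator separately.
  f(x) = x^2   ⇒   f'(x) = 2·x
  g(x) = 1 - cos(x)   ⇒   g'(x) = sin(x)
  lim(x→0) f'(x)/g'(x) = lim(x→0) (2·x)/(sin(x))
  = 2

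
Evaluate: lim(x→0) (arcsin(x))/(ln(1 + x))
This is a 0/0 indeterminate form.

Apply L'Hôpital's rule: differentiate numerator and denominator separately.
  f(x) = asin(x)   ⇒   f'(x) = 1/sqrt(1 - x^2)
  g(x) = ln(x + 1)   ⇒   g'(x) = 1/(x + 1)
  lim(x→0) f'(x)/g'(x) = lim(x→0) (1/sqrt(1 - x^2))/(1/(x + 1))
  = 1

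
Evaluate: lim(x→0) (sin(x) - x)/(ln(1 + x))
This is a 0/0 indeterminate form.

Apply L'Hôpital's rule: differentiate numerator and denominator separately.
  f(x) = -x + sin(x)   ⇒   f'(x) = cos(x) - 1
  g(x) = ln(x + 1)   ⇒   g'(x) = 1/(x + 1)
  lim(x→0) f'(x)/g'(x) = lim(x→0) (cos(x) - 1)/(1/(x + 1))
  = 0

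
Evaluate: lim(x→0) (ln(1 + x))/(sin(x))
This is a 0/0 indeterminate form.

Apply L'Hôpital's rule: differentiate numerator and denominator separately.
  f(x) = ln(x + 1)   ⇒   f'(x) = 1/(x + 1)
  g(x) = sin(x)   ⇒   g'(x) = cos(x)
  lim(x→0) f'(x)/g'(x) = lim(x→0) (1/(x + 1))/(cos(x))
  = 1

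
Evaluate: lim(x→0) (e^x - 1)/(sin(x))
This is a 0/0 indeterminate form.

Apply L'Hôpital's rule: differentiate numerator and denominator separately.
  f(x) = e^(x) - 1   ⇒   f'(x) = e^(x)
  g(x) = sin(x)   ⇒   g'(x) = cos(x)
  lim(x→0) f'(x)/g'(x) = lim(x→0) (e^(x))/(cos(x))
  = 1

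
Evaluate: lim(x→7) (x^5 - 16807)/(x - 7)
This is a standard limit.

Factor or rationalize the expression:
  lim(x→7) (x^5 - 16807)/(x - 7) = 12005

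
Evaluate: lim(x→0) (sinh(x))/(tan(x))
This is a 0/0 indeterminate form.

Apply L'Hôpital's rule: differentiate numerator and denominator separately.
  f(x) = sinh(x)   ⇒   f'(x) = cosh(x)
  g(x) = tan(x)   ⇒   g'(x) = tan(x)^2 + 1
  lim(x→0) f'(x)/g'(x) = lim(x→0) (cosh(x))/(tan(x)^2 + 1)
  = 1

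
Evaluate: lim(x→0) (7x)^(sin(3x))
This is an exponential indeterminate form.

For exponential indeterminate forms, take the natural log:
  Let L = lim(x→0) (7x)^(sin(3x))
  Then ln(L) = lim(x→0) [exponent × ln(base)]
  Evaluate using L'Hôpital or standard limits, then exponentiate.
  L = 1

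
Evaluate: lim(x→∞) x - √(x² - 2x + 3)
This is an ∞-∞ indeterminate form.

Combine fractions or rationalize to convert ∞-∞ to 0/0 form:
  lim(x→∞) x - √(x² - 2x + 3) = 1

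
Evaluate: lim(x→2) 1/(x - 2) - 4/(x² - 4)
This is an ∞-∞ indeterminate form.

Combine fractions or rationalize to convert ∞-∞ to 0/0 form:
  lim(x→2) 1/(x - 2) - 4/(x² - 4) = 1/4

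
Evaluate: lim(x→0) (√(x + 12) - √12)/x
This is a standard limit.

Factor or rationalize the expression:
  lim(x→0) (√(x + 12) - √12)/x = sqrt(3)/12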